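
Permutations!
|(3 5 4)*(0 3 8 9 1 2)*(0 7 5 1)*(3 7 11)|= 12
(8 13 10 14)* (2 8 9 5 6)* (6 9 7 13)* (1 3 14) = (1 3 14 7 13 10)(2 8 6)(5 9) = [0, 3, 8, 14, 4, 9, 2, 13, 6, 5, 1, 11, 12, 10, 7]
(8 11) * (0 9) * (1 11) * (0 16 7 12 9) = (1 11 8)(7 12 9 16) = [0, 11, 2, 3, 4, 5, 6, 12, 1, 16, 10, 8, 9, 13, 14, 15, 7]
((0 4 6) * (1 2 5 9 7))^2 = (0 6 4)(1 5 7 2 9) = [6, 5, 9, 3, 0, 7, 4, 2, 8, 1]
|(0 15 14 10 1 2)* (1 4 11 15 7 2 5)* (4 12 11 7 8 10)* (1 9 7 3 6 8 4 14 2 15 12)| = 12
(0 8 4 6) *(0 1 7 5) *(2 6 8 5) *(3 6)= (0 5)(1 7 2 3 6)(4 8)= [5, 7, 3, 6, 8, 0, 1, 2, 4]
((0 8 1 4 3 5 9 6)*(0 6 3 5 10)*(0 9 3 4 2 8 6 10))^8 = (0 6 10 9 4 5 3)(1 8 2) = [6, 8, 1, 0, 5, 3, 10, 7, 2, 4, 9]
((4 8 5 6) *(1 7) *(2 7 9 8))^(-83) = (1 4 8 7 6 9 2 5) = [0, 4, 5, 3, 8, 1, 9, 6, 7, 2]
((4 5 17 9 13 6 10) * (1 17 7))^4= (1 6 7 13 5 9 4 17 10)= [0, 6, 2, 3, 17, 9, 7, 13, 8, 4, 1, 11, 12, 5, 14, 15, 16, 10]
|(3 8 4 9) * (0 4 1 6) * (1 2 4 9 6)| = |(0 9 3 8 2 4 6)| = 7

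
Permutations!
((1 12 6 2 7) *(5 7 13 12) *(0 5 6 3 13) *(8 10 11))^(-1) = (0 2 6 1 7 5)(3 12 13)(8 11 10) = [2, 7, 6, 12, 4, 0, 1, 5, 11, 9, 8, 10, 13, 3]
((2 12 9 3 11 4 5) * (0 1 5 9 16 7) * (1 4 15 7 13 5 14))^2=[9, 1, 16, 15, 3, 12, 6, 4, 8, 11, 10, 7, 13, 2, 14, 0, 5]=(0 9 11 7 4 3 15)(2 16 5 12 13)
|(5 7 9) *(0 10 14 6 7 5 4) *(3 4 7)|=6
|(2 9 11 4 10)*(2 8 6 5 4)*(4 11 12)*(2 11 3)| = |(2 9 12 4 10 8 6 5 3)| = 9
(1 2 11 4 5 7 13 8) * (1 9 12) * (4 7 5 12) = [0, 2, 11, 3, 12, 5, 6, 13, 9, 4, 10, 7, 1, 8] = (1 2 11 7 13 8 9 4 12)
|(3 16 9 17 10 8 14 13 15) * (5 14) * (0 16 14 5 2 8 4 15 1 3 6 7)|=36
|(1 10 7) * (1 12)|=4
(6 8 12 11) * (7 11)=(6 8 12 7 11)=[0, 1, 2, 3, 4, 5, 8, 11, 12, 9, 10, 6, 7]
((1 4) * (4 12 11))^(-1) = [0, 4, 2, 3, 11, 5, 6, 7, 8, 9, 10, 12, 1] = (1 4 11 12)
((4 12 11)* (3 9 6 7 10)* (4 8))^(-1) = (3 10 7 6 9)(4 8 11 12) = [0, 1, 2, 10, 8, 5, 9, 6, 11, 3, 7, 12, 4]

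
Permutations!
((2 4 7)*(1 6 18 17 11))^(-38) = (1 18 11 6 17)(2 4 7) = [0, 18, 4, 3, 7, 5, 17, 2, 8, 9, 10, 6, 12, 13, 14, 15, 16, 1, 11]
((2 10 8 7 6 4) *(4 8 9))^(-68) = (10)(6 8 7) = [0, 1, 2, 3, 4, 5, 8, 6, 7, 9, 10]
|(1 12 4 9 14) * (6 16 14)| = 7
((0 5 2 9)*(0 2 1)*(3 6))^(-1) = (0 1 5)(2 9)(3 6) = [1, 5, 9, 6, 4, 0, 3, 7, 8, 2]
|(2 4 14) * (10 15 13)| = 3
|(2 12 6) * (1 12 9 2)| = 6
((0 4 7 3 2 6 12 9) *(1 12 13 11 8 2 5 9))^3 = [3, 12, 11, 0, 5, 4, 8, 9, 13, 7, 10, 6, 1, 2] = (0 3)(1 12)(2 11 6 8 13)(4 5)(7 9)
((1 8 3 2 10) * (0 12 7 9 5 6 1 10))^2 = (0 7 5 1 3)(2 12 9 6 8) = [7, 3, 12, 0, 4, 1, 8, 5, 2, 6, 10, 11, 9]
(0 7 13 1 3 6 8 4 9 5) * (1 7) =(0 1 3 6 8 4 9 5)(7 13) =[1, 3, 2, 6, 9, 0, 8, 13, 4, 5, 10, 11, 12, 7]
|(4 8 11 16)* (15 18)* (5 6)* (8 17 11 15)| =12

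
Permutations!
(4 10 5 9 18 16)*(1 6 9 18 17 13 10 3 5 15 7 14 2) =(1 6 9 17 13 10 15 7 14 2)(3 5 18 16 4) =[0, 6, 1, 5, 3, 18, 9, 14, 8, 17, 15, 11, 12, 10, 2, 7, 4, 13, 16]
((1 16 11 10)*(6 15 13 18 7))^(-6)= (1 11)(6 7 18 13 15)(10 16)= [0, 11, 2, 3, 4, 5, 7, 18, 8, 9, 16, 1, 12, 15, 14, 6, 10, 17, 13]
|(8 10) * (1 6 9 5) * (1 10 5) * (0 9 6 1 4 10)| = 6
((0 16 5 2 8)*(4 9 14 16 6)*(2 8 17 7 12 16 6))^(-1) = (0 8 5 16 12 7 17 2)(4 6 14 9) = [8, 1, 0, 3, 6, 16, 14, 17, 5, 4, 10, 11, 7, 13, 9, 15, 12, 2]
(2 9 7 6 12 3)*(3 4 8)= (2 9 7 6 12 4 8 3)= [0, 1, 9, 2, 8, 5, 12, 6, 3, 7, 10, 11, 4]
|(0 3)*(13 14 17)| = |(0 3)(13 14 17)| = 6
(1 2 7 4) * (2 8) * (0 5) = (0 5)(1 8 2 7 4) = [5, 8, 7, 3, 1, 0, 6, 4, 2]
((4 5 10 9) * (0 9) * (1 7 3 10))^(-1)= [10, 5, 2, 7, 9, 4, 6, 1, 8, 0, 3]= (0 10 3 7 1 5 4 9)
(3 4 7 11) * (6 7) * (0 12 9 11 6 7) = (0 12 9 11 3 4 7 6) = [12, 1, 2, 4, 7, 5, 0, 6, 8, 11, 10, 3, 9]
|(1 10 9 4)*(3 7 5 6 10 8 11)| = |(1 8 11 3 7 5 6 10 9 4)| = 10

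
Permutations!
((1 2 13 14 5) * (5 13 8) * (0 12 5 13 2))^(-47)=[12, 0, 8, 3, 4, 1, 6, 7, 13, 9, 10, 11, 5, 14, 2]=(0 12 5 1)(2 8 13 14)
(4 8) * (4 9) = (4 8 9) = [0, 1, 2, 3, 8, 5, 6, 7, 9, 4]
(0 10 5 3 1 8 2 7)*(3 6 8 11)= (0 10 5 6 8 2 7)(1 11 3)= [10, 11, 7, 1, 4, 6, 8, 0, 2, 9, 5, 3]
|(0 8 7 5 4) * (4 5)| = |(0 8 7 4)| = 4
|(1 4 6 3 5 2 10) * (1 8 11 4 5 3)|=|(1 5 2 10 8 11 4 6)|=8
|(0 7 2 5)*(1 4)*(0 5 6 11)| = |(0 7 2 6 11)(1 4)| = 10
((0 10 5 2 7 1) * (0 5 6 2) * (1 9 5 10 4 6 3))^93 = [6, 1, 9, 3, 2, 4, 7, 5, 8, 0, 10] = (10)(0 6 7 5 4 2 9)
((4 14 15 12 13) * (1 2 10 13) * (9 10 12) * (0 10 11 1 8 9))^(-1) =(0 15 14 4 13 10)(1 11 9 8 12 2) =[15, 11, 1, 3, 13, 5, 6, 7, 12, 8, 0, 9, 2, 10, 4, 14]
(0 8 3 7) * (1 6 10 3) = (0 8 1 6 10 3 7) = [8, 6, 2, 7, 4, 5, 10, 0, 1, 9, 3]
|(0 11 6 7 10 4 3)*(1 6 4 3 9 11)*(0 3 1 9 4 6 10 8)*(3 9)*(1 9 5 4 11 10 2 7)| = |(0 3 5 4 11 6 1 2 7 8)(9 10)| = 10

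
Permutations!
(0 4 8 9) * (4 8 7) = (0 8 9)(4 7) = [8, 1, 2, 3, 7, 5, 6, 4, 9, 0]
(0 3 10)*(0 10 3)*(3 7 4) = (10)(3 7 4) = [0, 1, 2, 7, 3, 5, 6, 4, 8, 9, 10]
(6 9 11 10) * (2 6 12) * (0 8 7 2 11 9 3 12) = [8, 1, 6, 12, 4, 5, 3, 2, 7, 9, 0, 10, 11] = (0 8 7 2 6 3 12 11 10)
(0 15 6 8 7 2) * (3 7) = (0 15 6 8 3 7 2) = [15, 1, 0, 7, 4, 5, 8, 2, 3, 9, 10, 11, 12, 13, 14, 6]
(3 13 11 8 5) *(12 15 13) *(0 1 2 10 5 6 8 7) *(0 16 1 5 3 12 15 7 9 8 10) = (0 5 12 7 16 1 2)(3 15 13 11 9 8 6 10) = [5, 2, 0, 15, 4, 12, 10, 16, 6, 8, 3, 9, 7, 11, 14, 13, 1]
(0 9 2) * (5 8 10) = (0 9 2)(5 8 10) = [9, 1, 0, 3, 4, 8, 6, 7, 10, 2, 5]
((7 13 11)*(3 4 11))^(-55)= (13)= [0, 1, 2, 3, 4, 5, 6, 7, 8, 9, 10, 11, 12, 13]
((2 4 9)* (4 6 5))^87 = [0, 1, 5, 3, 2, 9, 4, 7, 8, 6] = (2 5 9 6 4)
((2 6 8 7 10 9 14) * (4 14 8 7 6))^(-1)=(2 14 4)(6 8 9 10 7)=[0, 1, 14, 3, 2, 5, 8, 6, 9, 10, 7, 11, 12, 13, 4]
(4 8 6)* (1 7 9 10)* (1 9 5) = (1 7 5)(4 8 6)(9 10) = [0, 7, 2, 3, 8, 1, 4, 5, 6, 10, 9]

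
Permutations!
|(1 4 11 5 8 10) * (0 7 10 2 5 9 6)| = 24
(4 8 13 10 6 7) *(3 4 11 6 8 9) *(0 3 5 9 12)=(0 3 4 12)(5 9)(6 7 11)(8 13 10)=[3, 1, 2, 4, 12, 9, 7, 11, 13, 5, 8, 6, 0, 10]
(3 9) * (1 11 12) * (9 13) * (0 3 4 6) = (0 3 13 9 4 6)(1 11 12) = [3, 11, 2, 13, 6, 5, 0, 7, 8, 4, 10, 12, 1, 9]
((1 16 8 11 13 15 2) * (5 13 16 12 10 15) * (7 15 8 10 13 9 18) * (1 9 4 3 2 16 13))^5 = (1 12)(2 16 5 18 8 3 15 13 9 10 4 7 11) = [0, 12, 16, 15, 7, 18, 6, 11, 3, 10, 4, 2, 1, 9, 14, 13, 5, 17, 8]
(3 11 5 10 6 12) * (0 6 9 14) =(0 6 12 3 11 5 10 9 14) =[6, 1, 2, 11, 4, 10, 12, 7, 8, 14, 9, 5, 3, 13, 0]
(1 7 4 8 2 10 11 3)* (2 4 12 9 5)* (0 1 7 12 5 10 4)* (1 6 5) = (0 6 5 2 4 8)(1 12 9 10 11 3 7) = [6, 12, 4, 7, 8, 2, 5, 1, 0, 10, 11, 3, 9]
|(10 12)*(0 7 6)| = 6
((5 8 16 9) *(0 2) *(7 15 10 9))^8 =(5 8 16 7 15 10 9) =[0, 1, 2, 3, 4, 8, 6, 15, 16, 5, 9, 11, 12, 13, 14, 10, 7]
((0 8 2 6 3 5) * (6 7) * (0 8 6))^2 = (0 3 8 7 6 5 2) = [3, 1, 0, 8, 4, 2, 5, 6, 7]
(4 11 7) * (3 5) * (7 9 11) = (3 5)(4 7)(9 11) = [0, 1, 2, 5, 7, 3, 6, 4, 8, 11, 10, 9]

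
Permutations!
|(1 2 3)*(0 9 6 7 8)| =|(0 9 6 7 8)(1 2 3)| =15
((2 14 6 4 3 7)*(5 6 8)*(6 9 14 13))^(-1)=(2 7 3 4 6 13)(5 8 14 9)=[0, 1, 7, 4, 6, 8, 13, 3, 14, 5, 10, 11, 12, 2, 9]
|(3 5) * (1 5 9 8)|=|(1 5 3 9 8)|=5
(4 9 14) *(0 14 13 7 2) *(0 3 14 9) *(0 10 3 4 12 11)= (0 9 13 7 2 4 10 3 14 12 11)= [9, 1, 4, 14, 10, 5, 6, 2, 8, 13, 3, 0, 11, 7, 12]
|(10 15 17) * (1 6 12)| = 3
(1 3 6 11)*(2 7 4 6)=(1 3 2 7 4 6 11)=[0, 3, 7, 2, 6, 5, 11, 4, 8, 9, 10, 1]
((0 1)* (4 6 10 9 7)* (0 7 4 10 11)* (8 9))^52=(0 6 9 10 1 11 4 8 7)=[6, 11, 2, 3, 8, 5, 9, 0, 7, 10, 1, 4]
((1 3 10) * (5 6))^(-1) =(1 10 3)(5 6) =[0, 10, 2, 1, 4, 6, 5, 7, 8, 9, 3]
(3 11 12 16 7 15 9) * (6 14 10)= (3 11 12 16 7 15 9)(6 14 10)= [0, 1, 2, 11, 4, 5, 14, 15, 8, 3, 6, 12, 16, 13, 10, 9, 7]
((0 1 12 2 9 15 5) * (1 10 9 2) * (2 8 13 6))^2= (0 9 5 10 15)(2 13)(6 8)= [9, 1, 13, 3, 4, 10, 8, 7, 6, 5, 15, 11, 12, 2, 14, 0]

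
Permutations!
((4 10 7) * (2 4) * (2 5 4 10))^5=[0, 1, 2, 3, 4, 5, 6, 7, 8, 9, 10]=(10)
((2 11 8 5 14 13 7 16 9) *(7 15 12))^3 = (2 5 15 16 11 14 12 9 8 13 7) = [0, 1, 5, 3, 4, 15, 6, 2, 13, 8, 10, 14, 9, 7, 12, 16, 11]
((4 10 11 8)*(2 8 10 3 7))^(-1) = (2 7 3 4 8)(10 11) = [0, 1, 7, 4, 8, 5, 6, 3, 2, 9, 11, 10]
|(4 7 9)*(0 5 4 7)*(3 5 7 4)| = |(0 7 9 4)(3 5)| = 4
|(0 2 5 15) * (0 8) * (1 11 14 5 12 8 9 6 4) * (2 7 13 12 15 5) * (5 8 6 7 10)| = |(0 10 5 8)(1 11 14 2 15 9 7 13 12 6 4)| = 44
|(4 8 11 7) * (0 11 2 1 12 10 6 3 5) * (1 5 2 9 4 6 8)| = 42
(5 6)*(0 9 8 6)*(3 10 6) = (0 9 8 3 10 6 5) = [9, 1, 2, 10, 4, 0, 5, 7, 3, 8, 6]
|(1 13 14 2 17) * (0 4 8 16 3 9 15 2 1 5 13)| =13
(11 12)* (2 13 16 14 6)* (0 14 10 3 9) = [14, 1, 13, 9, 4, 5, 2, 7, 8, 0, 3, 12, 11, 16, 6, 15, 10] = (0 14 6 2 13 16 10 3 9)(11 12)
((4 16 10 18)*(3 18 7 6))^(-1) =(3 6 7 10 16 4 18) =[0, 1, 2, 6, 18, 5, 7, 10, 8, 9, 16, 11, 12, 13, 14, 15, 4, 17, 3]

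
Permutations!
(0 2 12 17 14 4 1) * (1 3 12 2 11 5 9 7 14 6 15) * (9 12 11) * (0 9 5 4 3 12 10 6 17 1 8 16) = (17)(0 5 10 6 15 8 16)(1 9 7 14 3 11 4 12) = [5, 9, 2, 11, 12, 10, 15, 14, 16, 7, 6, 4, 1, 13, 3, 8, 0, 17]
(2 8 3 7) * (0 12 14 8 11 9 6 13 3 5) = (0 12 14 8 5)(2 11 9 6 13 3 7) = [12, 1, 11, 7, 4, 0, 13, 2, 5, 6, 10, 9, 14, 3, 8]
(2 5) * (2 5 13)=(2 13)=[0, 1, 13, 3, 4, 5, 6, 7, 8, 9, 10, 11, 12, 2]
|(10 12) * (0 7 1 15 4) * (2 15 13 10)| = |(0 7 1 13 10 12 2 15 4)| = 9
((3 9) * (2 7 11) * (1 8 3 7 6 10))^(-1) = (1 10 6 2 11 7 9 3 8) = [0, 10, 11, 8, 4, 5, 2, 9, 1, 3, 6, 7]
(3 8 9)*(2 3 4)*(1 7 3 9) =[0, 7, 9, 8, 2, 5, 6, 3, 1, 4] =(1 7 3 8)(2 9 4)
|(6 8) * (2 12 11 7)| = |(2 12 11 7)(6 8)| = 4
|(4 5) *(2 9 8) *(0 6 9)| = |(0 6 9 8 2)(4 5)| = 10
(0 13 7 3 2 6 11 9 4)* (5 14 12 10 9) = (0 13 7 3 2 6 11 5 14 12 10 9 4) = [13, 1, 6, 2, 0, 14, 11, 3, 8, 4, 9, 5, 10, 7, 12]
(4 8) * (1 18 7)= (1 18 7)(4 8)= [0, 18, 2, 3, 8, 5, 6, 1, 4, 9, 10, 11, 12, 13, 14, 15, 16, 17, 7]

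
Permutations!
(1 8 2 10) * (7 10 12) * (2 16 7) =(1 8 16 7 10)(2 12) =[0, 8, 12, 3, 4, 5, 6, 10, 16, 9, 1, 11, 2, 13, 14, 15, 7]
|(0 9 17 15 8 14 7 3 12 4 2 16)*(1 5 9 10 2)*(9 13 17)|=44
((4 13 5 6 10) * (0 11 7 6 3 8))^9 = (0 8 3 5 13 4 10 6 7 11) = [8, 1, 2, 5, 10, 13, 7, 11, 3, 9, 6, 0, 12, 4]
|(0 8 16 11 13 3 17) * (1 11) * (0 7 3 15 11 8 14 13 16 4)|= |(0 14 13 15 11 16 1 8 4)(3 17 7)|= 9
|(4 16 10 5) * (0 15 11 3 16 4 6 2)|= |(0 15 11 3 16 10 5 6 2)|= 9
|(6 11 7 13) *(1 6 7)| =6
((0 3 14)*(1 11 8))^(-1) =[14, 8, 2, 0, 4, 5, 6, 7, 11, 9, 10, 1, 12, 13, 3] =(0 14 3)(1 8 11)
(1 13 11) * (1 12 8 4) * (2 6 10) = (1 13 11 12 8 4)(2 6 10) = [0, 13, 6, 3, 1, 5, 10, 7, 4, 9, 2, 12, 8, 11]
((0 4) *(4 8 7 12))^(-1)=[4, 1, 2, 3, 12, 5, 6, 8, 0, 9, 10, 11, 7]=(0 4 12 7 8)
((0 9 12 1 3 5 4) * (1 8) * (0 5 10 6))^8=[0, 1, 2, 3, 4, 5, 6, 7, 8, 9, 10, 11, 12]=(12)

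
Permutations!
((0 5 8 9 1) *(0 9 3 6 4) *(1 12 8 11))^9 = (0 4 6 3 8 12 9 1 11 5) = [4, 11, 2, 8, 6, 0, 3, 7, 12, 1, 10, 5, 9]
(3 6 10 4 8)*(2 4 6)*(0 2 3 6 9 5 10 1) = (0 2 4 8 6 1)(5 10 9) = [2, 0, 4, 3, 8, 10, 1, 7, 6, 5, 9]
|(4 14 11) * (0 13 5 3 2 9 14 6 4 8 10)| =10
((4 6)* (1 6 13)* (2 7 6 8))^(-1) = [0, 13, 8, 3, 6, 5, 7, 2, 1, 9, 10, 11, 12, 4] = (1 13 4 6 7 2 8)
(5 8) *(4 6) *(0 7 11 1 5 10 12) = (0 7 11 1 5 8 10 12)(4 6) = [7, 5, 2, 3, 6, 8, 4, 11, 10, 9, 12, 1, 0]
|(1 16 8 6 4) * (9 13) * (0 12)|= 10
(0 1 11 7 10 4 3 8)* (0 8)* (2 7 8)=(0 1 11 8 2 7 10 4 3)=[1, 11, 7, 0, 3, 5, 6, 10, 2, 9, 4, 8]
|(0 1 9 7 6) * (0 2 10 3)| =8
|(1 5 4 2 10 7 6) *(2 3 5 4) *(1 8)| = |(1 4 3 5 2 10 7 6 8)| = 9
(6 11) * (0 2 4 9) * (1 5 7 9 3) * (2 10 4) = (0 10 4 3 1 5 7 9)(6 11) = [10, 5, 2, 1, 3, 7, 11, 9, 8, 0, 4, 6]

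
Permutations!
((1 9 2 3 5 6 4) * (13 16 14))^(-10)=(1 5 9 6 2 4 3)(13 14 16)=[0, 5, 4, 1, 3, 9, 2, 7, 8, 6, 10, 11, 12, 14, 16, 15, 13]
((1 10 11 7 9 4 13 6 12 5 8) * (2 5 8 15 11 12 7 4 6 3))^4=(2 4 5 13 15 3 11)(6 7 9)=[0, 1, 4, 11, 5, 13, 7, 9, 8, 6, 10, 2, 12, 15, 14, 3]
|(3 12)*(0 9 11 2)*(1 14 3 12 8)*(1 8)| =12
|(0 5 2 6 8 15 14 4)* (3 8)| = |(0 5 2 6 3 8 15 14 4)| = 9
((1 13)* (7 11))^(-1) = (1 13)(7 11) = [0, 13, 2, 3, 4, 5, 6, 11, 8, 9, 10, 7, 12, 1]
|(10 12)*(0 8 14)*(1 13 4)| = 6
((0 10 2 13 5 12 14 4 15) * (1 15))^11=(0 10 2 13 5 12 14 4 1 15)=[10, 15, 13, 3, 1, 12, 6, 7, 8, 9, 2, 11, 14, 5, 4, 0]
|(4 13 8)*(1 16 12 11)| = |(1 16 12 11)(4 13 8)| = 12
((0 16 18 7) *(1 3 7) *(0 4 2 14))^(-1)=[14, 18, 4, 1, 7, 5, 6, 3, 8, 9, 10, 11, 12, 13, 2, 15, 0, 17, 16]=(0 14 2 4 7 3 1 18 16)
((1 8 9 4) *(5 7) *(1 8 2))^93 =[0, 2, 1, 3, 4, 7, 6, 5, 8, 9] =(9)(1 2)(5 7)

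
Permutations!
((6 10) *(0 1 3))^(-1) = (0 3 1)(6 10) = [3, 0, 2, 1, 4, 5, 10, 7, 8, 9, 6]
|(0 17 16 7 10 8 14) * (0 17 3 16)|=8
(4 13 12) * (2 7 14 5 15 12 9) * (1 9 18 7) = (1 9 2)(4 13 18 7 14 5 15 12) = [0, 9, 1, 3, 13, 15, 6, 14, 8, 2, 10, 11, 4, 18, 5, 12, 16, 17, 7]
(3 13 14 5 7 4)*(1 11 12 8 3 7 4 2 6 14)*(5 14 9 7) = [0, 11, 6, 13, 5, 4, 9, 2, 3, 7, 10, 12, 8, 1, 14] = (14)(1 11 12 8 3 13)(2 6 9 7)(4 5)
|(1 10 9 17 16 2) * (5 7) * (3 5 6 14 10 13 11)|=13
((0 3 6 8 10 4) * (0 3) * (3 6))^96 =(10) =[0, 1, 2, 3, 4, 5, 6, 7, 8, 9, 10]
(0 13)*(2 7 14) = (0 13)(2 7 14) = [13, 1, 7, 3, 4, 5, 6, 14, 8, 9, 10, 11, 12, 0, 2]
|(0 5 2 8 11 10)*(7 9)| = 6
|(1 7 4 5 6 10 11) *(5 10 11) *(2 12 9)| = |(1 7 4 10 5 6 11)(2 12 9)| = 21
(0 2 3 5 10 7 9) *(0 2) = (2 3 5 10 7 9) = [0, 1, 3, 5, 4, 10, 6, 9, 8, 2, 7]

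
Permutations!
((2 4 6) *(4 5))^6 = (2 4)(5 6) = [0, 1, 4, 3, 2, 6, 5]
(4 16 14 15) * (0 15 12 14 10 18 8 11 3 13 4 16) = (0 15 16 10 18 8 11 3 13 4)(12 14) = [15, 1, 2, 13, 0, 5, 6, 7, 11, 9, 18, 3, 14, 4, 12, 16, 10, 17, 8]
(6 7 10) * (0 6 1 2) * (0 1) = (0 6 7 10)(1 2) = [6, 2, 1, 3, 4, 5, 7, 10, 8, 9, 0]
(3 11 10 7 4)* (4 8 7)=(3 11 10 4)(7 8)=[0, 1, 2, 11, 3, 5, 6, 8, 7, 9, 4, 10]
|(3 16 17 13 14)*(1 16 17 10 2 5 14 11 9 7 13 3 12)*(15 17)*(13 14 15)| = |(1 16 10 2 5 15 17 3 13 11 9 7 14 12)| = 14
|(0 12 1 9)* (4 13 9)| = |(0 12 1 4 13 9)| = 6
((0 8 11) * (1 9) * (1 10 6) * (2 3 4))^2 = [11, 10, 4, 2, 3, 5, 9, 7, 0, 6, 1, 8] = (0 11 8)(1 10)(2 4 3)(6 9)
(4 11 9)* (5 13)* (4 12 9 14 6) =[0, 1, 2, 3, 11, 13, 4, 7, 8, 12, 10, 14, 9, 5, 6] =(4 11 14 6)(5 13)(9 12)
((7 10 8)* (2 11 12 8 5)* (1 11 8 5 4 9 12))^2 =(2 7 4 12)(5 8 10 9) =[0, 1, 7, 3, 12, 8, 6, 4, 10, 5, 9, 11, 2]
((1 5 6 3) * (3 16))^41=(1 5 6 16 3)=[0, 5, 2, 1, 4, 6, 16, 7, 8, 9, 10, 11, 12, 13, 14, 15, 3]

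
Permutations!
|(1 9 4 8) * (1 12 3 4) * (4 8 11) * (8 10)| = |(1 9)(3 10 8 12)(4 11)| = 4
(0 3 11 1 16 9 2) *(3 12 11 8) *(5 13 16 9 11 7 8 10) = (0 12 7 8 3 10 5 13 16 11 1 9 2) = [12, 9, 0, 10, 4, 13, 6, 8, 3, 2, 5, 1, 7, 16, 14, 15, 11]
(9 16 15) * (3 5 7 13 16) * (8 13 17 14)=[0, 1, 2, 5, 4, 7, 6, 17, 13, 3, 10, 11, 12, 16, 8, 9, 15, 14]=(3 5 7 17 14 8 13 16 15 9)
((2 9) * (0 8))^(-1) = (0 8)(2 9) = [8, 1, 9, 3, 4, 5, 6, 7, 0, 2]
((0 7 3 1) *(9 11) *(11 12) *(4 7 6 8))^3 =(12)(0 4 1 8 3 6 7) =[4, 8, 2, 6, 1, 5, 7, 0, 3, 9, 10, 11, 12]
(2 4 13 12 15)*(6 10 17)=(2 4 13 12 15)(6 10 17)=[0, 1, 4, 3, 13, 5, 10, 7, 8, 9, 17, 11, 15, 12, 14, 2, 16, 6]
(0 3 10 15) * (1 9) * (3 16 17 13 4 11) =(0 16 17 13 4 11 3 10 15)(1 9) =[16, 9, 2, 10, 11, 5, 6, 7, 8, 1, 15, 3, 12, 4, 14, 0, 17, 13]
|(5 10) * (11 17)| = |(5 10)(11 17)| = 2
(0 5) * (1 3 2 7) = (0 5)(1 3 2 7) = [5, 3, 7, 2, 4, 0, 6, 1]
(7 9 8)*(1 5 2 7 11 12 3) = (1 5 2 7 9 8 11 12 3) = [0, 5, 7, 1, 4, 2, 6, 9, 11, 8, 10, 12, 3]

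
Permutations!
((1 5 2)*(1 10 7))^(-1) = (1 7 10 2 5) = [0, 7, 5, 3, 4, 1, 6, 10, 8, 9, 2]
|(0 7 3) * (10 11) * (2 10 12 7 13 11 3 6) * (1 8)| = 18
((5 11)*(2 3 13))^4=[0, 1, 3, 13, 4, 5, 6, 7, 8, 9, 10, 11, 12, 2]=(2 3 13)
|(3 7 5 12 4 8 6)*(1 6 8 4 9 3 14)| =|(1 6 14)(3 7 5 12 9)| =15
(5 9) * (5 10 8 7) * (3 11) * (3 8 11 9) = (3 9 10 11 8 7 5) = [0, 1, 2, 9, 4, 3, 6, 5, 7, 10, 11, 8]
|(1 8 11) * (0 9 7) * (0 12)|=|(0 9 7 12)(1 8 11)|=12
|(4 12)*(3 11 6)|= 6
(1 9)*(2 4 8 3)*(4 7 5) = [0, 9, 7, 2, 8, 4, 6, 5, 3, 1] = (1 9)(2 7 5 4 8 3)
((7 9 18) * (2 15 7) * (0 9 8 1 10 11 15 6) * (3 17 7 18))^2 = (0 3 7 1 11 18 6 9 17 8 10 15 2) = [3, 11, 0, 7, 4, 5, 9, 1, 10, 17, 15, 18, 12, 13, 14, 2, 16, 8, 6]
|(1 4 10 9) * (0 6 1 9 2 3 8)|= 8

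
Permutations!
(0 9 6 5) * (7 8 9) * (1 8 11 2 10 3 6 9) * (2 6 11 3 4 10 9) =[7, 8, 9, 11, 10, 0, 5, 3, 1, 2, 4, 6] =(0 7 3 11 6 5)(1 8)(2 9)(4 10)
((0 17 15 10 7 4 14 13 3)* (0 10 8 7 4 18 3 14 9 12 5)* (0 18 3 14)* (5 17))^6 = [5, 1, 2, 15, 7, 18, 6, 17, 12, 3, 8, 11, 10, 0, 13, 9, 16, 4, 14] = (0 5 18 14 13)(3 15 9)(4 7 17)(8 12 10)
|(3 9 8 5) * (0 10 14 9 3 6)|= |(0 10 14 9 8 5 6)|= 7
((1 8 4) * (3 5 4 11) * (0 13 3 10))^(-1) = (0 10 11 8 1 4 5 3 13) = [10, 4, 2, 13, 5, 3, 6, 7, 1, 9, 11, 8, 12, 0]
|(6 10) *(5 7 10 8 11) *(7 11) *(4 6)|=10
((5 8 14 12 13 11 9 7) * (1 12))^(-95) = (1 9 14 11 8 13 5 12 7) = [0, 9, 2, 3, 4, 12, 6, 1, 13, 14, 10, 8, 7, 5, 11]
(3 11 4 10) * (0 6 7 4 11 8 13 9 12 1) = (0 6 7 4 10 3 8 13 9 12 1) = [6, 0, 2, 8, 10, 5, 7, 4, 13, 12, 3, 11, 1, 9]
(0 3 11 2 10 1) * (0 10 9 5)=[3, 10, 9, 11, 4, 0, 6, 7, 8, 5, 1, 2]=(0 3 11 2 9 5)(1 10)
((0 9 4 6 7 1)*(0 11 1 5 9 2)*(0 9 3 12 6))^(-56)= (3 5 7 6 12)= [0, 1, 2, 5, 4, 7, 12, 6, 8, 9, 10, 11, 3]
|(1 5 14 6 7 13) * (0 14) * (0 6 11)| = 15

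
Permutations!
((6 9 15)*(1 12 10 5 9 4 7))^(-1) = (1 7 4 6 15 9 5 10 12) = [0, 7, 2, 3, 6, 10, 15, 4, 8, 5, 12, 11, 1, 13, 14, 9]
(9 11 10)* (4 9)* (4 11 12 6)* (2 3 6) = [0, 1, 3, 6, 9, 5, 4, 7, 8, 12, 11, 10, 2] = (2 3 6 4 9 12)(10 11)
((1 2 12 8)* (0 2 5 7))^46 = (0 1 2 5 12 7 8) = [1, 2, 5, 3, 4, 12, 6, 8, 0, 9, 10, 11, 7]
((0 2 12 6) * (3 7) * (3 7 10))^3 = (0 6 12 2)(3 10) = [6, 1, 0, 10, 4, 5, 12, 7, 8, 9, 3, 11, 2]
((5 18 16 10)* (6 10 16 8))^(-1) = (5 10 6 8 18) = [0, 1, 2, 3, 4, 10, 8, 7, 18, 9, 6, 11, 12, 13, 14, 15, 16, 17, 5]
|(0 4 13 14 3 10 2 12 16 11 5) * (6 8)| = 22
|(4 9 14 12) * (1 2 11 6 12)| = 8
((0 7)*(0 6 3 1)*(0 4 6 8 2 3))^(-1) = (0 6 4 1 3 2 8 7) = [6, 3, 8, 2, 1, 5, 4, 0, 7]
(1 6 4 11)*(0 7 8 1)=(0 7 8 1 6 4 11)=[7, 6, 2, 3, 11, 5, 4, 8, 1, 9, 10, 0]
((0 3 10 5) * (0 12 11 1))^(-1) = (0 1 11 12 5 10 3) = [1, 11, 2, 0, 4, 10, 6, 7, 8, 9, 3, 12, 5]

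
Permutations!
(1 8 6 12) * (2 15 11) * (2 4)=(1 8 6 12)(2 15 11 4)=[0, 8, 15, 3, 2, 5, 12, 7, 6, 9, 10, 4, 1, 13, 14, 11]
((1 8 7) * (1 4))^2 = (1 7)(4 8) = [0, 7, 2, 3, 8, 5, 6, 1, 4]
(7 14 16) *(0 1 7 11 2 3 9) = (0 1 7 14 16 11 2 3 9) = [1, 7, 3, 9, 4, 5, 6, 14, 8, 0, 10, 2, 12, 13, 16, 15, 11]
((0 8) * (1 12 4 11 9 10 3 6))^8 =[0, 1, 2, 3, 4, 5, 6, 7, 8, 9, 10, 11, 12] =(12)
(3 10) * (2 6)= (2 6)(3 10)= [0, 1, 6, 10, 4, 5, 2, 7, 8, 9, 3]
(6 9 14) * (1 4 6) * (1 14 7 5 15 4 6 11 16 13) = (1 6 9 7 5 15 4 11 16 13) = [0, 6, 2, 3, 11, 15, 9, 5, 8, 7, 10, 16, 12, 1, 14, 4, 13]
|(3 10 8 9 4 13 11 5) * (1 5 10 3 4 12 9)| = 14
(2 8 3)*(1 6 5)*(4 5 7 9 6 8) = (1 8 3 2 4 5)(6 7 9) = [0, 8, 4, 2, 5, 1, 7, 9, 3, 6]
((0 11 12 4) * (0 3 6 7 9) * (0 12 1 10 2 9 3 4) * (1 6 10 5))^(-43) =(0 6 3 2 12 11 7 10 9)(1 5) =[6, 5, 12, 2, 4, 1, 3, 10, 8, 0, 9, 7, 11]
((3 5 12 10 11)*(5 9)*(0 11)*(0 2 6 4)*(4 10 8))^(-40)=(12)(2 10 6)=[0, 1, 10, 3, 4, 5, 2, 7, 8, 9, 6, 11, 12]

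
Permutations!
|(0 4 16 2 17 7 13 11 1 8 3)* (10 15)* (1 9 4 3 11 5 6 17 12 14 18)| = |(0 3)(1 8 11 9 4 16 2 12 14 18)(5 6 17 7 13)(10 15)| = 10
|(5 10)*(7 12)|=2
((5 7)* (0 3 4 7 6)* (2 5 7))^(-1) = (7)(0 6 5 2 4 3) = [6, 1, 4, 0, 3, 2, 5, 7]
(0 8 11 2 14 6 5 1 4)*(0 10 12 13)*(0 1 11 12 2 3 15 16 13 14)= [8, 4, 0, 15, 10, 11, 5, 7, 12, 9, 2, 3, 14, 1, 6, 16, 13]= (0 8 12 14 6 5 11 3 15 16 13 1 4 10 2)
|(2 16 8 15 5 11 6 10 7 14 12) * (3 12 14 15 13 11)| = 12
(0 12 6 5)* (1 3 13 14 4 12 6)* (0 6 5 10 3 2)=[5, 2, 0, 13, 12, 6, 10, 7, 8, 9, 3, 11, 1, 14, 4]=(0 5 6 10 3 13 14 4 12 1 2)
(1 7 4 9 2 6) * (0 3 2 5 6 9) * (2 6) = (0 3 6 1 7 4)(2 9 5) = [3, 7, 9, 6, 0, 2, 1, 4, 8, 5]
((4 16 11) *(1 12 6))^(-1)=(1 6 12)(4 11 16)=[0, 6, 2, 3, 11, 5, 12, 7, 8, 9, 10, 16, 1, 13, 14, 15, 4]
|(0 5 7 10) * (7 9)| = |(0 5 9 7 10)| = 5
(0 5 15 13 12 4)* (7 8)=(0 5 15 13 12 4)(7 8)=[5, 1, 2, 3, 0, 15, 6, 8, 7, 9, 10, 11, 4, 12, 14, 13]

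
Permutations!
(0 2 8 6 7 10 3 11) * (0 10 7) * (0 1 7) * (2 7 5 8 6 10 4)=(0 7)(1 5 8 10 3 11 4 2 6)=[7, 5, 6, 11, 2, 8, 1, 0, 10, 9, 3, 4]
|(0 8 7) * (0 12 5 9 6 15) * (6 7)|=4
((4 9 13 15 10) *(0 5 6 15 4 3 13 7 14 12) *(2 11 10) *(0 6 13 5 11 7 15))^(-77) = [9, 1, 10, 7, 6, 14, 4, 3, 8, 0, 2, 15, 13, 12, 5, 11] = (0 9)(2 10)(3 7)(4 6)(5 14)(11 15)(12 13)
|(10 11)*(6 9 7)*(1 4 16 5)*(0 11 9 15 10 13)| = |(0 11 13)(1 4 16 5)(6 15 10 9 7)| = 60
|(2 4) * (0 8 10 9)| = |(0 8 10 9)(2 4)| = 4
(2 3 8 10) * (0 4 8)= (0 4 8 10 2 3)= [4, 1, 3, 0, 8, 5, 6, 7, 10, 9, 2]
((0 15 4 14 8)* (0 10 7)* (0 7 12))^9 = (0 4 8 12 15 14 10) = [4, 1, 2, 3, 8, 5, 6, 7, 12, 9, 0, 11, 15, 13, 10, 14]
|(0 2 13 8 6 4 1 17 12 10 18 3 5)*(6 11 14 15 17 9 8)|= |(0 2 13 6 4 1 9 8 11 14 15 17 12 10 18 3 5)|= 17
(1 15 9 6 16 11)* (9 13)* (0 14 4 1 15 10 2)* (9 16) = (0 14 4 1 10 2)(6 9)(11 15 13 16) = [14, 10, 0, 3, 1, 5, 9, 7, 8, 6, 2, 15, 12, 16, 4, 13, 11]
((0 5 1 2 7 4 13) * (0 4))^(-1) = (0 7 2 1 5)(4 13) = [7, 5, 1, 3, 13, 0, 6, 2, 8, 9, 10, 11, 12, 4]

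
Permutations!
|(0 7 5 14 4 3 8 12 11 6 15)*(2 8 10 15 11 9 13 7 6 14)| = |(0 6 11 14 4 3 10 15)(2 8 12 9 13 7 5)| = 56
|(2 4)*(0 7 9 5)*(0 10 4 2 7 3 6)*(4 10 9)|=6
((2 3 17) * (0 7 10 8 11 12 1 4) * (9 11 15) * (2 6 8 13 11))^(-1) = (0 4 1 12 11 13 10 7)(2 9 15 8 6 17 3) = [4, 12, 9, 2, 1, 5, 17, 0, 6, 15, 7, 13, 11, 10, 14, 8, 16, 3]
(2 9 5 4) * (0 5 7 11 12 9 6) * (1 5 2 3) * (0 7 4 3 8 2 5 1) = (0 5 3)(2 6 7 11 12 9 4 8) = [5, 1, 6, 0, 8, 3, 7, 11, 2, 4, 10, 12, 9]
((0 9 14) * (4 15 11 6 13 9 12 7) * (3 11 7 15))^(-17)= (0 3 14 4 9 7 13 15 6 12 11)= [3, 1, 2, 14, 9, 5, 12, 13, 8, 7, 10, 0, 11, 15, 4, 6]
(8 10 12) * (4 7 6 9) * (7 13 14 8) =(4 13 14 8 10 12 7 6 9) =[0, 1, 2, 3, 13, 5, 9, 6, 10, 4, 12, 11, 7, 14, 8]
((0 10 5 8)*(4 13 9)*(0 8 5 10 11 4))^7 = (0 4 9 11 13) = [4, 1, 2, 3, 9, 5, 6, 7, 8, 11, 10, 13, 12, 0]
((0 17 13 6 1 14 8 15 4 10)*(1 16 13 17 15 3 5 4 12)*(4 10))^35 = (17)(0 10 5 3 8 14 1 12 15)(6 13 16) = [10, 12, 2, 8, 4, 3, 13, 7, 14, 9, 5, 11, 15, 16, 1, 0, 6, 17]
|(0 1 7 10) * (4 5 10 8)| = 7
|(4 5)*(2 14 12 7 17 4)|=|(2 14 12 7 17 4 5)|=7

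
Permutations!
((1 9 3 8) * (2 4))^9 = (1 9 3 8)(2 4) = [0, 9, 4, 8, 2, 5, 6, 7, 1, 3]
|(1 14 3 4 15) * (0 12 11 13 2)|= |(0 12 11 13 2)(1 14 3 4 15)|= 5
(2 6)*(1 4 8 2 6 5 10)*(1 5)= (1 4 8 2)(5 10)= [0, 4, 1, 3, 8, 10, 6, 7, 2, 9, 5]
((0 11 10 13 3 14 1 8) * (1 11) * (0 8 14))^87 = [11, 10, 2, 14, 4, 5, 6, 7, 8, 9, 0, 3, 12, 1, 13] = (0 11 3 14 13 1 10)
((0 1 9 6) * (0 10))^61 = (0 1 9 6 10) = [1, 9, 2, 3, 4, 5, 10, 7, 8, 6, 0]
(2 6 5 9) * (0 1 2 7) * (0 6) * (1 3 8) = [3, 2, 0, 8, 4, 9, 5, 6, 1, 7] = (0 3 8 1 2)(5 9 7 6)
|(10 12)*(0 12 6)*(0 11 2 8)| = |(0 12 10 6 11 2 8)| = 7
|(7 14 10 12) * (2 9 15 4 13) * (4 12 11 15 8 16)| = 6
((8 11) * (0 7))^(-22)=(11)=[0, 1, 2, 3, 4, 5, 6, 7, 8, 9, 10, 11]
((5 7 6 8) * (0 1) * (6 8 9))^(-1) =(0 1)(5 8 7)(6 9) =[1, 0, 2, 3, 4, 8, 9, 5, 7, 6]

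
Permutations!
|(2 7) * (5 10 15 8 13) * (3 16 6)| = 30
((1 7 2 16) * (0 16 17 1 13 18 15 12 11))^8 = (0 16 13 18 15 12 11) = [16, 1, 2, 3, 4, 5, 6, 7, 8, 9, 10, 0, 11, 18, 14, 12, 13, 17, 15]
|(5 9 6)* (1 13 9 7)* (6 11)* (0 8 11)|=9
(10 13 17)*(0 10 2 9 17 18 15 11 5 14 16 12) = (0 10 13 18 15 11 5 14 16 12)(2 9 17) = [10, 1, 9, 3, 4, 14, 6, 7, 8, 17, 13, 5, 0, 18, 16, 11, 12, 2, 15]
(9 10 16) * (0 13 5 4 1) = (0 13 5 4 1)(9 10 16) = [13, 0, 2, 3, 1, 4, 6, 7, 8, 10, 16, 11, 12, 5, 14, 15, 9]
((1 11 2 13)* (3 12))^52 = (13) = [0, 1, 2, 3, 4, 5, 6, 7, 8, 9, 10, 11, 12, 13]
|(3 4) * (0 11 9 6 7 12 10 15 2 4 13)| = 12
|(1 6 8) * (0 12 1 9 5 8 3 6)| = |(0 12 1)(3 6)(5 8 9)| = 6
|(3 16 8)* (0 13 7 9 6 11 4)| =21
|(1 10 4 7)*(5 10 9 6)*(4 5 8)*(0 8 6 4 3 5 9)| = 9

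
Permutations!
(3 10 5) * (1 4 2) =(1 4 2)(3 10 5) =[0, 4, 1, 10, 2, 3, 6, 7, 8, 9, 5]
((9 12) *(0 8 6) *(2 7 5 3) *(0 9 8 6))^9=(0 8 12 9 6)(2 7 5 3)=[8, 1, 7, 2, 4, 3, 0, 5, 12, 6, 10, 11, 9]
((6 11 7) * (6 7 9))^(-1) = (6 9 11) = [0, 1, 2, 3, 4, 5, 9, 7, 8, 11, 10, 6]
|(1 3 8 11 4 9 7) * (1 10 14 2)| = |(1 3 8 11 4 9 7 10 14 2)| = 10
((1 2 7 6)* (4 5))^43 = (1 6 7 2)(4 5) = [0, 6, 1, 3, 5, 4, 7, 2]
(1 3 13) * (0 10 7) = (0 10 7)(1 3 13) = [10, 3, 2, 13, 4, 5, 6, 0, 8, 9, 7, 11, 12, 1]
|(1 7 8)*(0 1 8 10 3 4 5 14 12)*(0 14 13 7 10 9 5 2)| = |(0 1 10 3 4 2)(5 13 7 9)(12 14)| = 12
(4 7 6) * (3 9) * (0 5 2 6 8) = (0 5 2 6 4 7 8)(3 9) = [5, 1, 6, 9, 7, 2, 4, 8, 0, 3]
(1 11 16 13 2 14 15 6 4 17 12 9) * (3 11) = (1 3 11 16 13 2 14 15 6 4 17 12 9) = [0, 3, 14, 11, 17, 5, 4, 7, 8, 1, 10, 16, 9, 2, 15, 6, 13, 12]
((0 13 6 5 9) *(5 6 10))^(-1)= (0 9 5 10 13)= [9, 1, 2, 3, 4, 10, 6, 7, 8, 5, 13, 11, 12, 0]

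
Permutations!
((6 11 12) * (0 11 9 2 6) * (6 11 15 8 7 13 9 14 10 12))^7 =[11, 1, 15, 3, 4, 5, 7, 10, 14, 0, 9, 8, 2, 12, 13, 6] =(0 11 8 14 13 12 2 15 6 7 10 9)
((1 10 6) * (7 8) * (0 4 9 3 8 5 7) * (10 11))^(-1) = [8, 6, 2, 9, 0, 7, 10, 5, 3, 4, 11, 1] = (0 8 3 9 4)(1 6 10 11)(5 7)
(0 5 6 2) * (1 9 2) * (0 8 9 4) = (0 5 6 1 4)(2 8 9) = [5, 4, 8, 3, 0, 6, 1, 7, 9, 2]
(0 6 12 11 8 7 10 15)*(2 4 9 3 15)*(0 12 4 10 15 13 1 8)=(0 6 4 9 3 13 1 8 7 15 12 11)(2 10)=[6, 8, 10, 13, 9, 5, 4, 15, 7, 3, 2, 0, 11, 1, 14, 12]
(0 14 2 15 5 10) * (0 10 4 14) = [0, 1, 15, 3, 14, 4, 6, 7, 8, 9, 10, 11, 12, 13, 2, 5] = (2 15 5 4 14)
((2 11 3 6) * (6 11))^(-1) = (2 6)(3 11) = [0, 1, 6, 11, 4, 5, 2, 7, 8, 9, 10, 3]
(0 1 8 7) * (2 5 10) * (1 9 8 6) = [9, 6, 5, 3, 4, 10, 1, 0, 7, 8, 2] = (0 9 8 7)(1 6)(2 5 10)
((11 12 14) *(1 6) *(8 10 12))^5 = (14)(1 6) = [0, 6, 2, 3, 4, 5, 1, 7, 8, 9, 10, 11, 12, 13, 14]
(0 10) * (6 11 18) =(0 10)(6 11 18) =[10, 1, 2, 3, 4, 5, 11, 7, 8, 9, 0, 18, 12, 13, 14, 15, 16, 17, 6]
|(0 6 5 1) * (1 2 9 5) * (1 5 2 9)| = |(0 6 5 9 2 1)| = 6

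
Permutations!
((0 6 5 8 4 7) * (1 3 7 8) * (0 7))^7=(0 5 3 6 1)(4 8)=[5, 0, 2, 6, 8, 3, 1, 7, 4]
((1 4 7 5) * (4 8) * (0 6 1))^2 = [1, 4, 2, 3, 5, 6, 8, 0, 7] = (0 1 4 5 6 8 7)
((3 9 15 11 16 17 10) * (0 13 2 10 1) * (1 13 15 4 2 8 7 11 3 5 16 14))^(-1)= [1, 14, 4, 15, 9, 10, 6, 8, 13, 3, 2, 7, 12, 17, 11, 0, 5, 16]= (0 1 14 11 7 8 13 17 16 5 10 2 4 9 3 15)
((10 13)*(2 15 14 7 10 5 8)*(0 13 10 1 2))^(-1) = (0 8 5 13)(1 7 14 15 2) = [8, 7, 1, 3, 4, 13, 6, 14, 5, 9, 10, 11, 12, 0, 15, 2]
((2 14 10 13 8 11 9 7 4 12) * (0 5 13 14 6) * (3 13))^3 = [13, 1, 5, 11, 6, 8, 3, 2, 7, 12, 14, 4, 0, 9, 10] = (0 13 9 12)(2 5 8 7)(3 11 4 6)(10 14)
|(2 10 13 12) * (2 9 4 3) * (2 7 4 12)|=6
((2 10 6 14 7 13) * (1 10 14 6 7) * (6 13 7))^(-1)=(1 14 2 13 6 10)=[0, 14, 13, 3, 4, 5, 10, 7, 8, 9, 1, 11, 12, 6, 2]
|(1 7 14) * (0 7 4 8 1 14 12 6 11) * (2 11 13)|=|(14)(0 7 12 6 13 2 11)(1 4 8)|=21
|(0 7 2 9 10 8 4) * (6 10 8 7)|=|(0 6 10 7 2 9 8 4)|=8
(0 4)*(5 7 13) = (0 4)(5 7 13) = [4, 1, 2, 3, 0, 7, 6, 13, 8, 9, 10, 11, 12, 5]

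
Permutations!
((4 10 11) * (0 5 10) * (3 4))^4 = (0 3 10)(4 11 5) = [3, 1, 2, 10, 11, 4, 6, 7, 8, 9, 0, 5]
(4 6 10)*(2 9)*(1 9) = (1 9 2)(4 6 10) = [0, 9, 1, 3, 6, 5, 10, 7, 8, 2, 4]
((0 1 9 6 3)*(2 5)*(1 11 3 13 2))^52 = (0 11 3)(1 2 6)(5 13 9) = [11, 2, 6, 0, 4, 13, 1, 7, 8, 5, 10, 3, 12, 9]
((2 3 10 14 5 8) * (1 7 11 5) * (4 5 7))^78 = [0, 10, 5, 8, 14, 1, 6, 7, 4, 9, 2, 11, 12, 13, 3] = (1 10 2 5)(3 8 4 14)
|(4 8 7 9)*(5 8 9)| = 6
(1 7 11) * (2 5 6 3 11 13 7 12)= (1 12 2 5 6 3 11)(7 13)= [0, 12, 5, 11, 4, 6, 3, 13, 8, 9, 10, 1, 2, 7]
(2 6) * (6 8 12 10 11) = [0, 1, 8, 3, 4, 5, 2, 7, 12, 9, 11, 6, 10] = (2 8 12 10 11 6)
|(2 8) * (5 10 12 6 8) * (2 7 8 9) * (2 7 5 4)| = |(2 4)(5 10 12 6 9 7 8)| = 14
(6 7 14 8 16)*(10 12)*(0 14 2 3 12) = (0 14 8 16 6 7 2 3 12 10) = [14, 1, 3, 12, 4, 5, 7, 2, 16, 9, 0, 11, 10, 13, 8, 15, 6]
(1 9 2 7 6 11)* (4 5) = (1 9 2 7 6 11)(4 5) = [0, 9, 7, 3, 5, 4, 11, 6, 8, 2, 10, 1]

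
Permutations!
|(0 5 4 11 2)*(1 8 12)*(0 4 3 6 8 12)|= |(0 5 3 6 8)(1 12)(2 4 11)|= 30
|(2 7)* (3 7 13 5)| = 5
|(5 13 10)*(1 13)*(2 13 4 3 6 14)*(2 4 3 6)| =6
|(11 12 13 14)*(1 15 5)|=12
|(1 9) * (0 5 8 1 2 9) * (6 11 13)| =12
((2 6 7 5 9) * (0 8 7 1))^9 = (0 8 7 5 9 2 6 1) = [8, 0, 6, 3, 4, 9, 1, 5, 7, 2]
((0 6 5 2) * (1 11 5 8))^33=(0 5 1 6 2 11 8)=[5, 6, 11, 3, 4, 1, 2, 7, 0, 9, 10, 8]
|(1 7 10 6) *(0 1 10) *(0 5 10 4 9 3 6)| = |(0 1 7 5 10)(3 6 4 9)| = 20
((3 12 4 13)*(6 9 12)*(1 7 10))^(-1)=(1 10 7)(3 13 4 12 9 6)=[0, 10, 2, 13, 12, 5, 3, 1, 8, 6, 7, 11, 9, 4]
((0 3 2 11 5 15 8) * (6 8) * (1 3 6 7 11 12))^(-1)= (0 8 6)(1 12 2 3)(5 11 7 15)= [8, 12, 3, 1, 4, 11, 0, 15, 6, 9, 10, 7, 2, 13, 14, 5]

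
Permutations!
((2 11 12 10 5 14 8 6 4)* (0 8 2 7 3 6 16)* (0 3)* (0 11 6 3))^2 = (0 16 8)(2 4 11 10 14 6 7 12 5) = [16, 1, 4, 3, 11, 2, 7, 12, 0, 9, 14, 10, 5, 13, 6, 15, 8]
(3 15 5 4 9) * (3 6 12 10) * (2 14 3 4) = [0, 1, 14, 15, 9, 2, 12, 7, 8, 6, 4, 11, 10, 13, 3, 5] = (2 14 3 15 5)(4 9 6 12 10)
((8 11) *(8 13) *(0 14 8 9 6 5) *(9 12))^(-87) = (0 11 9)(5 8 12)(6 14 13) = [11, 1, 2, 3, 4, 8, 14, 7, 12, 0, 10, 9, 5, 6, 13]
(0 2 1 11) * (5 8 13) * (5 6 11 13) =(0 2 1 13 6 11)(5 8) =[2, 13, 1, 3, 4, 8, 11, 7, 5, 9, 10, 0, 12, 6]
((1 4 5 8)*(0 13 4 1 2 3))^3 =(0 5 3 4 2 13 8) =[5, 1, 13, 4, 2, 3, 6, 7, 0, 9, 10, 11, 12, 8]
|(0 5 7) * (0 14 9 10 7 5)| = |(7 14 9 10)| = 4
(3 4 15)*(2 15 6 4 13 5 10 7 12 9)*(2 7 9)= (2 15 3 13 5 10 9 7 12)(4 6)= [0, 1, 15, 13, 6, 10, 4, 12, 8, 7, 9, 11, 2, 5, 14, 3]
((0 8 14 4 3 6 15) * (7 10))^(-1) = (0 15 6 3 4 14 8)(7 10) = [15, 1, 2, 4, 14, 5, 3, 10, 0, 9, 7, 11, 12, 13, 8, 6]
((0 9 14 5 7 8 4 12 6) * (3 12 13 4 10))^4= [7, 1, 2, 9, 4, 3, 5, 12, 6, 8, 0, 11, 14, 13, 10]= (0 7 12 14 10)(3 9 8 6 5)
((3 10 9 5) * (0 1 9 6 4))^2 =(0 9 3 6)(1 5 10 4) =[9, 5, 2, 6, 1, 10, 0, 7, 8, 3, 4]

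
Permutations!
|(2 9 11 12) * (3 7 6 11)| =7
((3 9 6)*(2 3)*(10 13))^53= (2 3 9 6)(10 13)= [0, 1, 3, 9, 4, 5, 2, 7, 8, 6, 13, 11, 12, 10]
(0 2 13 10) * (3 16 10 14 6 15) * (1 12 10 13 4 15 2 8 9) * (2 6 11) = [8, 12, 4, 16, 15, 5, 6, 7, 9, 1, 0, 2, 10, 14, 11, 3, 13] = (0 8 9 1 12 10)(2 4 15 3 16 13 14 11)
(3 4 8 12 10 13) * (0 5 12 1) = [5, 0, 2, 4, 8, 12, 6, 7, 1, 9, 13, 11, 10, 3] = (0 5 12 10 13 3 4 8 1)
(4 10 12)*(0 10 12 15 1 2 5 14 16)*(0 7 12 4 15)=(0 10)(1 2 5 14 16 7 12 15)=[10, 2, 5, 3, 4, 14, 6, 12, 8, 9, 0, 11, 15, 13, 16, 1, 7]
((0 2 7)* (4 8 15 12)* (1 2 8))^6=(0 2 4 15)(1 12 8 7)=[2, 12, 4, 3, 15, 5, 6, 1, 7, 9, 10, 11, 8, 13, 14, 0]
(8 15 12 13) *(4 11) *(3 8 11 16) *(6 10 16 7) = (3 8 15 12 13 11 4 7 6 10 16) = [0, 1, 2, 8, 7, 5, 10, 6, 15, 9, 16, 4, 13, 11, 14, 12, 3]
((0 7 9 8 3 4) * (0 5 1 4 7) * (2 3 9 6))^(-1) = [0, 5, 6, 2, 1, 4, 7, 3, 9, 8] = (1 5 4)(2 6 7 3)(8 9)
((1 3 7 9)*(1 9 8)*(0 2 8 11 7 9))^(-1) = (0 9 3 1 8 2)(7 11) = [9, 8, 0, 1, 4, 5, 6, 11, 2, 3, 10, 7]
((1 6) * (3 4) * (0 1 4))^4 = [3, 0, 2, 4, 6, 5, 1] = (0 3 4 6 1)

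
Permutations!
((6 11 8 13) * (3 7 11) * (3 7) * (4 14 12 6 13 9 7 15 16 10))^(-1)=(4 10 16 15 6 12 14)(7 9 8 11)=[0, 1, 2, 3, 10, 5, 12, 9, 11, 8, 16, 7, 14, 13, 4, 6, 15]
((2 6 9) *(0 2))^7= (0 9 6 2)= [9, 1, 0, 3, 4, 5, 2, 7, 8, 6]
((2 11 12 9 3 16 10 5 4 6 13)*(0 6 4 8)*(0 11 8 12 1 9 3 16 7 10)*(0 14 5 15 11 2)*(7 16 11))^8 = (0 13 6)(1 11 9)(3 5 16 12 14)(7 15 10) = [13, 11, 2, 5, 4, 16, 0, 15, 8, 1, 7, 9, 14, 6, 3, 10, 12]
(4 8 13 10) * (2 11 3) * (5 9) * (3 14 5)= (2 11 14 5 9 3)(4 8 13 10)= [0, 1, 11, 2, 8, 9, 6, 7, 13, 3, 4, 14, 12, 10, 5]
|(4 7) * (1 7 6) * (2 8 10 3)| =|(1 7 4 6)(2 8 10 3)| =4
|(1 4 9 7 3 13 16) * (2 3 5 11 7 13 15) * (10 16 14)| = 21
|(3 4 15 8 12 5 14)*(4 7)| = |(3 7 4 15 8 12 5 14)| = 8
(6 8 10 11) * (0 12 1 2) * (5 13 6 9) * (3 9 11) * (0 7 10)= (0 12 1 2 7 10 3 9 5 13 6 8)= [12, 2, 7, 9, 4, 13, 8, 10, 0, 5, 3, 11, 1, 6]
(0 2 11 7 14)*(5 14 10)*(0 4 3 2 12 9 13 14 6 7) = (0 12 9 13 14 4 3 2 11)(5 6 7 10) = [12, 1, 11, 2, 3, 6, 7, 10, 8, 13, 5, 0, 9, 14, 4]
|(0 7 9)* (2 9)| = |(0 7 2 9)| = 4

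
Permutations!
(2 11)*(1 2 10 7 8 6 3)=(1 2 11 10 7 8 6 3)=[0, 2, 11, 1, 4, 5, 3, 8, 6, 9, 7, 10]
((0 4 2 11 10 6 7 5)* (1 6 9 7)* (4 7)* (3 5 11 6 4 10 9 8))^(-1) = [5, 6, 4, 8, 1, 3, 2, 0, 10, 11, 9, 7] = (0 5 3 8 10 9 11 7)(1 6 2 4)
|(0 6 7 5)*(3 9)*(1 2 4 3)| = 20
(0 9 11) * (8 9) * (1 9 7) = [8, 9, 2, 3, 4, 5, 6, 1, 7, 11, 10, 0] = (0 8 7 1 9 11)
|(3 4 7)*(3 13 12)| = |(3 4 7 13 12)| = 5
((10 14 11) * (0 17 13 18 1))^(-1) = [1, 18, 2, 3, 4, 5, 6, 7, 8, 9, 11, 14, 12, 17, 10, 15, 16, 0, 13] = (0 1 18 13 17)(10 11 14)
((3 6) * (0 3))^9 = (6) = [0, 1, 2, 3, 4, 5, 6]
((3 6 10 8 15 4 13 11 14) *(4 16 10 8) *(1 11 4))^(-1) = (1 10 16 15 8 6 3 14 11)(4 13) = [0, 10, 2, 14, 13, 5, 3, 7, 6, 9, 16, 1, 12, 4, 11, 8, 15]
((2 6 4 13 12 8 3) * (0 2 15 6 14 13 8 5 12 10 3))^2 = [14, 1, 13, 6, 0, 5, 8, 7, 2, 9, 15, 11, 12, 3, 10, 4] = (0 14 10 15 4)(2 13 3 6 8)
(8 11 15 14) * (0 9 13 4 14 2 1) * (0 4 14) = [9, 4, 1, 3, 0, 5, 6, 7, 11, 13, 10, 15, 12, 14, 8, 2] = (0 9 13 14 8 11 15 2 1 4)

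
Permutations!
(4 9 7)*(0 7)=(0 7 4 9)=[7, 1, 2, 3, 9, 5, 6, 4, 8, 0]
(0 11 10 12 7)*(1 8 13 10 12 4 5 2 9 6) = (0 11 12 7)(1 8 13 10 4 5 2 9 6) = [11, 8, 9, 3, 5, 2, 1, 0, 13, 6, 4, 12, 7, 10]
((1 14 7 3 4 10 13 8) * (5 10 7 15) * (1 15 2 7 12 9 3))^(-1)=(1 7 2 14)(3 9 12 4)(5 15 8 13 10)=[0, 7, 14, 9, 3, 15, 6, 2, 13, 12, 5, 11, 4, 10, 1, 8]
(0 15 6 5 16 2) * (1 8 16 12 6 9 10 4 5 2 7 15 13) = (0 13 1 8 16 7 15 9 10 4 5 12 6 2) = [13, 8, 0, 3, 5, 12, 2, 15, 16, 10, 4, 11, 6, 1, 14, 9, 7]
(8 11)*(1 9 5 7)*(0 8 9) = (0 8 11 9 5 7 1) = [8, 0, 2, 3, 4, 7, 6, 1, 11, 5, 10, 9]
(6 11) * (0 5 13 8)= (0 5 13 8)(6 11)= [5, 1, 2, 3, 4, 13, 11, 7, 0, 9, 10, 6, 12, 8]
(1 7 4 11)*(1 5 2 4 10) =[0, 7, 4, 3, 11, 2, 6, 10, 8, 9, 1, 5] =(1 7 10)(2 4 11 5)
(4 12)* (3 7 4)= (3 7 4 12)= [0, 1, 2, 7, 12, 5, 6, 4, 8, 9, 10, 11, 3]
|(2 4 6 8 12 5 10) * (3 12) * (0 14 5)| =|(0 14 5 10 2 4 6 8 3 12)| =10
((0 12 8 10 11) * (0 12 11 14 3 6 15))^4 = (0 10 15 8 6 12 3 11 14) = [10, 1, 2, 11, 4, 5, 12, 7, 6, 9, 15, 14, 3, 13, 0, 8]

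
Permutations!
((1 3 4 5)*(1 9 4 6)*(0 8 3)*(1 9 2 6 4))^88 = [9, 6, 4, 0, 8, 3, 5, 7, 1, 2] = (0 9 2 4 8 1 6 5 3)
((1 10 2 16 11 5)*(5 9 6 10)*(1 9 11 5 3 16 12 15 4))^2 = (1 16 9 10 12 4 3 5 6 2 15) = [0, 16, 15, 5, 3, 6, 2, 7, 8, 10, 12, 11, 4, 13, 14, 1, 9]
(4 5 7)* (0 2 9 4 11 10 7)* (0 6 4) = (0 2 9)(4 5 6)(7 11 10) = [2, 1, 9, 3, 5, 6, 4, 11, 8, 0, 7, 10]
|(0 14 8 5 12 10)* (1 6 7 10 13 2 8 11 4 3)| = |(0 14 11 4 3 1 6 7 10)(2 8 5 12 13)| = 45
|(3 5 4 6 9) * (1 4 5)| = 5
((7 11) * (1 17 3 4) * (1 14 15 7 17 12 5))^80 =[0, 5, 2, 15, 7, 12, 6, 3, 8, 9, 10, 4, 1, 13, 11, 17, 16, 14] =(1 5 12)(3 15 17 14 11 4 7)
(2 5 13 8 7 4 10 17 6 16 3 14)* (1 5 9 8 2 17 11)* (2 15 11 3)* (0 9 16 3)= [9, 5, 16, 14, 10, 13, 3, 4, 7, 8, 0, 1, 12, 15, 17, 11, 2, 6]= (0 9 8 7 4 10)(1 5 13 15 11)(2 16)(3 14 17 6)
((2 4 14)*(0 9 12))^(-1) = [12, 1, 14, 3, 2, 5, 6, 7, 8, 0, 10, 11, 9, 13, 4] = (0 12 9)(2 14 4)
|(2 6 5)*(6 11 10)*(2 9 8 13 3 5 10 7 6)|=5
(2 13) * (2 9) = [0, 1, 13, 3, 4, 5, 6, 7, 8, 2, 10, 11, 12, 9] = (2 13 9)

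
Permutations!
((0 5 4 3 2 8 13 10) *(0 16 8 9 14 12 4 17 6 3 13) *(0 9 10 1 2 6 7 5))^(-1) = [0, 13, 1, 6, 12, 7, 3, 17, 16, 8, 2, 11, 14, 4, 9, 15, 10, 5] = (1 13 4 12 14 9 8 16 10 2)(3 6)(5 7 17)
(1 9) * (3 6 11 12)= (1 9)(3 6 11 12)= [0, 9, 2, 6, 4, 5, 11, 7, 8, 1, 10, 12, 3]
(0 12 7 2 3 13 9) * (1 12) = (0 1 12 7 2 3 13 9) = [1, 12, 3, 13, 4, 5, 6, 2, 8, 0, 10, 11, 7, 9]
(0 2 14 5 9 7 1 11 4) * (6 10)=(0 2 14 5 9 7 1 11 4)(6 10)=[2, 11, 14, 3, 0, 9, 10, 1, 8, 7, 6, 4, 12, 13, 5]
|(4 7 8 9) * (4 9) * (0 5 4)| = |(9)(0 5 4 7 8)| = 5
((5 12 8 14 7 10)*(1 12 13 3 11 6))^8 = (1 3 10 8 6 13 7 12 11 5 14) = [0, 3, 2, 10, 4, 14, 13, 12, 6, 9, 8, 5, 11, 7, 1]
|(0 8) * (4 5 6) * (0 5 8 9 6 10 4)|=12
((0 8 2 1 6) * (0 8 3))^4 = (8) = [0, 1, 2, 3, 4, 5, 6, 7, 8]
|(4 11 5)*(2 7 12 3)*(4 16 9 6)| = 12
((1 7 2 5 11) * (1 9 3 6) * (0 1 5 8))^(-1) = (0 8 2 7 1)(3 9 11 5 6) = [8, 0, 7, 9, 4, 6, 3, 1, 2, 11, 10, 5]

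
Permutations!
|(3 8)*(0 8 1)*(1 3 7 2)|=5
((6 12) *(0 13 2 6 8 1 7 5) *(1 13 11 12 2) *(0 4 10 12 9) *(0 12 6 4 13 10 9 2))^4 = (13)(0 9 6 4 10 2 8 11 12) = [9, 1, 8, 3, 10, 5, 4, 7, 11, 6, 2, 12, 0, 13]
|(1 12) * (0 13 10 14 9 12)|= 7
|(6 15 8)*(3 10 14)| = |(3 10 14)(6 15 8)| = 3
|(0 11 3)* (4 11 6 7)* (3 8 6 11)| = |(0 11 8 6 7 4 3)| = 7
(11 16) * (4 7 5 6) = (4 7 5 6)(11 16) = [0, 1, 2, 3, 7, 6, 4, 5, 8, 9, 10, 16, 12, 13, 14, 15, 11]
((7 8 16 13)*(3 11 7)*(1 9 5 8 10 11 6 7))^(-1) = (1 11 10 7 6 3 13 16 8 5 9) = [0, 11, 2, 13, 4, 9, 3, 6, 5, 1, 7, 10, 12, 16, 14, 15, 8]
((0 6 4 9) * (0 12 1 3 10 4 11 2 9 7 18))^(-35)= [6, 3, 9, 10, 7, 5, 11, 18, 8, 12, 4, 2, 1, 13, 14, 15, 16, 17, 0]= (0 6 11 2 9 12 1 3 10 4 7 18)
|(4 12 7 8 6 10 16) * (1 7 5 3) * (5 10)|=12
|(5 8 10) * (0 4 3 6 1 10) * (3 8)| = |(0 4 8)(1 10 5 3 6)| = 15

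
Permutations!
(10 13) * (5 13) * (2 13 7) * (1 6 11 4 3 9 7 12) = (1 6 11 4 3 9 7 2 13 10 5 12) = [0, 6, 13, 9, 3, 12, 11, 2, 8, 7, 5, 4, 1, 10]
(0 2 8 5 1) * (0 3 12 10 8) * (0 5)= (0 2 5 1 3 12 10 8)= [2, 3, 5, 12, 4, 1, 6, 7, 0, 9, 8, 11, 10]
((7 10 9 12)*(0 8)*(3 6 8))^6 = (0 6)(3 8)(7 9)(10 12) = [6, 1, 2, 8, 4, 5, 0, 9, 3, 7, 12, 11, 10]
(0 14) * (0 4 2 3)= (0 14 4 2 3)= [14, 1, 3, 0, 2, 5, 6, 7, 8, 9, 10, 11, 12, 13, 4]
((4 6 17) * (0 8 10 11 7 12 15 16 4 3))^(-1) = (0 3 17 6 4 16 15 12 7 11 10 8) = [3, 1, 2, 17, 16, 5, 4, 11, 0, 9, 8, 10, 7, 13, 14, 12, 15, 6]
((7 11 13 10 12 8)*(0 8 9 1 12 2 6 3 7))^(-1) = (0 8)(1 9 12)(2 10 13 11 7 3 6) = [8, 9, 10, 6, 4, 5, 2, 3, 0, 12, 13, 7, 1, 11]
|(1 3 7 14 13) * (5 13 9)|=7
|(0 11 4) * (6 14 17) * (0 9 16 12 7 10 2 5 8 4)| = |(0 11)(2 5 8 4 9 16 12 7 10)(6 14 17)| = 18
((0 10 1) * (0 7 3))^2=[1, 3, 2, 10, 4, 5, 6, 0, 8, 9, 7]=(0 1 3 10 7)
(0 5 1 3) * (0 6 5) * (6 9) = [0, 3, 2, 9, 4, 1, 5, 7, 8, 6] = (1 3 9 6 5)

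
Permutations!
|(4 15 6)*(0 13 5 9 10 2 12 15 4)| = |(0 13 5 9 10 2 12 15 6)| = 9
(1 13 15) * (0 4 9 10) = (0 4 9 10)(1 13 15) = [4, 13, 2, 3, 9, 5, 6, 7, 8, 10, 0, 11, 12, 15, 14, 1]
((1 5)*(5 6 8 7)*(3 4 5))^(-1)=(1 5 4 3 7 8 6)=[0, 5, 2, 7, 3, 4, 1, 8, 6]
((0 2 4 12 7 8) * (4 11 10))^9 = [2, 1, 11, 3, 12, 5, 6, 8, 0, 9, 4, 10, 7] = (0 2 11 10 4 12 7 8)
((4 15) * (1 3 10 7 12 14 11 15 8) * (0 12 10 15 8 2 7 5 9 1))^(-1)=(0 8 11 14 12)(1 9 5 10 7 2 4 15 3)=[8, 9, 4, 1, 15, 10, 6, 2, 11, 5, 7, 14, 0, 13, 12, 3]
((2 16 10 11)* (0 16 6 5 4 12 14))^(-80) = (16) = [0, 1, 2, 3, 4, 5, 6, 7, 8, 9, 10, 11, 12, 13, 14, 15, 16]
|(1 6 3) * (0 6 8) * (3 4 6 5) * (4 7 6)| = |(0 5 3 1 8)(6 7)| = 10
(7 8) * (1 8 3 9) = (1 8 7 3 9) = [0, 8, 2, 9, 4, 5, 6, 3, 7, 1]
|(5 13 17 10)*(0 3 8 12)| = |(0 3 8 12)(5 13 17 10)| = 4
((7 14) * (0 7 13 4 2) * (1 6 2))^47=[2, 4, 6, 3, 13, 5, 1, 0, 8, 9, 10, 11, 12, 14, 7]=(0 2 6 1 4 13 14 7)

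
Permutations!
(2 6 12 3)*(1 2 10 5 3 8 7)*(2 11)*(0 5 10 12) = (0 5 3 12 8 7 1 11 2 6) = [5, 11, 6, 12, 4, 3, 0, 1, 7, 9, 10, 2, 8]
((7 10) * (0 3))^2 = (10) = [0, 1, 2, 3, 4, 5, 6, 7, 8, 9, 10]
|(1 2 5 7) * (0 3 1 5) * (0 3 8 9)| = 6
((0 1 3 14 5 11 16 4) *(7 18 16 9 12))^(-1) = [4, 0, 2, 1, 16, 14, 6, 12, 8, 11, 10, 5, 9, 13, 3, 15, 18, 17, 7] = (0 4 16 18 7 12 9 11 5 14 3 1)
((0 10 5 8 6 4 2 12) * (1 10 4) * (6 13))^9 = (0 4 2 12)(1 8)(5 6)(10 13) = [4, 8, 12, 3, 2, 6, 5, 7, 1, 9, 13, 11, 0, 10]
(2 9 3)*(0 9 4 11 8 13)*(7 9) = [7, 1, 4, 2, 11, 5, 6, 9, 13, 3, 10, 8, 12, 0] = (0 7 9 3 2 4 11 8 13)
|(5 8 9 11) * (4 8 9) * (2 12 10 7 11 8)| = 9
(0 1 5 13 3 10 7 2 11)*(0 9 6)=(0 1 5 13 3 10 7 2 11 9 6)=[1, 5, 11, 10, 4, 13, 0, 2, 8, 6, 7, 9, 12, 3]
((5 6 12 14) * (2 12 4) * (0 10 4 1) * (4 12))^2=[12, 10, 2, 3, 4, 1, 0, 7, 8, 9, 14, 11, 5, 13, 6]=(0 12 5 1 10 14 6)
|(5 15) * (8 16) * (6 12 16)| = 4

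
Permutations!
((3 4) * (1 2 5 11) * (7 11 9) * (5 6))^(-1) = (1 11 7 9 5 6 2)(3 4) = [0, 11, 1, 4, 3, 6, 2, 9, 8, 5, 10, 7]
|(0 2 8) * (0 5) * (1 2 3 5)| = 3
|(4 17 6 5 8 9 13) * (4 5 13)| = |(4 17 6 13 5 8 9)| = 7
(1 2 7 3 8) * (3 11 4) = (1 2 7 11 4 3 8) = [0, 2, 7, 8, 3, 5, 6, 11, 1, 9, 10, 4]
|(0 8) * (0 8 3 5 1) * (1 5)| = 3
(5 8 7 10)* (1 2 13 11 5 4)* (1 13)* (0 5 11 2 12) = (0 5 8 7 10 4 13 2 1 12) = [5, 12, 1, 3, 13, 8, 6, 10, 7, 9, 4, 11, 0, 2]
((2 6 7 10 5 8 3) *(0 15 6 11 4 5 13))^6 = (15) = [0, 1, 2, 3, 4, 5, 6, 7, 8, 9, 10, 11, 12, 13, 14, 15]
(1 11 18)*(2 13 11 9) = [0, 9, 13, 3, 4, 5, 6, 7, 8, 2, 10, 18, 12, 11, 14, 15, 16, 17, 1] = (1 9 2 13 11 18)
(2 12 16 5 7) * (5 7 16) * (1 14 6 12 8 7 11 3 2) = (1 14 6 12 5 16 11 3 2 8 7) = [0, 14, 8, 2, 4, 16, 12, 1, 7, 9, 10, 3, 5, 13, 6, 15, 11]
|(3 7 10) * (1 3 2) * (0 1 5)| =|(0 1 3 7 10 2 5)| =7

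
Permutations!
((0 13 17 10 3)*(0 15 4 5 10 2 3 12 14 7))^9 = [12, 1, 0, 13, 2, 3, 6, 10, 8, 9, 15, 11, 4, 14, 5, 17, 16, 7] = (0 12 4 2)(3 13 14 5)(7 10 15 17)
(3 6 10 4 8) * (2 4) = (2 4 8 3 6 10) = [0, 1, 4, 6, 8, 5, 10, 7, 3, 9, 2]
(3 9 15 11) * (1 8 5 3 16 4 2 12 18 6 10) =(1 8 5 3 9 15 11 16 4 2 12 18 6 10) =[0, 8, 12, 9, 2, 3, 10, 7, 5, 15, 1, 16, 18, 13, 14, 11, 4, 17, 6]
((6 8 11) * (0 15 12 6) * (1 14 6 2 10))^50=[0, 1, 2, 3, 4, 5, 6, 7, 8, 9, 10, 11, 12, 13, 14, 15]=(15)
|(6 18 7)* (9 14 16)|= 3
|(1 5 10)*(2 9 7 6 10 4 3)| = |(1 5 4 3 2 9 7 6 10)| = 9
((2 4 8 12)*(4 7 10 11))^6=(2 12 8 4 11 10 7)=[0, 1, 12, 3, 11, 5, 6, 2, 4, 9, 7, 10, 8]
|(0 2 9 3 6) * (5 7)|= 10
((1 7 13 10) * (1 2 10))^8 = (1 13 7) = [0, 13, 2, 3, 4, 5, 6, 1, 8, 9, 10, 11, 12, 7]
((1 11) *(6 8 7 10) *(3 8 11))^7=[0, 1, 2, 3, 4, 5, 6, 7, 8, 9, 10, 11]=(11)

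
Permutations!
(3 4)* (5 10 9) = [0, 1, 2, 4, 3, 10, 6, 7, 8, 5, 9] = (3 4)(5 10 9)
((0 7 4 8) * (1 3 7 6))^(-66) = (0 7 6 4 1 8 3) = [7, 8, 2, 0, 1, 5, 4, 6, 3]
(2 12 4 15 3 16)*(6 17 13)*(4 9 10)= (2 12 9 10 4 15 3 16)(6 17 13)= [0, 1, 12, 16, 15, 5, 17, 7, 8, 10, 4, 11, 9, 6, 14, 3, 2, 13]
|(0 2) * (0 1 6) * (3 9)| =|(0 2 1 6)(3 9)| =4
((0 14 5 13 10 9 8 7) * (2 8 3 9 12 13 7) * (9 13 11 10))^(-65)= [7, 1, 8, 13, 4, 14, 6, 5, 2, 3, 12, 10, 11, 9, 0]= (0 7 5 14)(2 8)(3 13 9)(10 12 11)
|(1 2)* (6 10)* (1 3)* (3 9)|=4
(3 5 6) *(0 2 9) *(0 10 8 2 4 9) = (0 4 9 10 8 2)(3 5 6) = [4, 1, 0, 5, 9, 6, 3, 7, 2, 10, 8]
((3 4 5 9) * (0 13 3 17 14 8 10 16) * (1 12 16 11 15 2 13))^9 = (0 1 12 16)(2 10 17 4)(3 15 8 9)(5 13 11 14) = [1, 12, 10, 15, 2, 13, 6, 7, 9, 3, 17, 14, 16, 11, 5, 8, 0, 4]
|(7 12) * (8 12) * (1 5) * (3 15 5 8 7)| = |(1 8 12 3 15 5)| = 6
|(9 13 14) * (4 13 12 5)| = |(4 13 14 9 12 5)| = 6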